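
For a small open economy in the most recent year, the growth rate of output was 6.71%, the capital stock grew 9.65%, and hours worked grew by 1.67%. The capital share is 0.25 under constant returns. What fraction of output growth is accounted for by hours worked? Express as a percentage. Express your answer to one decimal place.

Labor's share = 1 − 0.25 = 0.75.
Hours worked contributed 0.75 × 1.67 = 1.2525 pp.
Share of growth = 1.2525 / 6.71 × 100 = 18.666%.

18.7%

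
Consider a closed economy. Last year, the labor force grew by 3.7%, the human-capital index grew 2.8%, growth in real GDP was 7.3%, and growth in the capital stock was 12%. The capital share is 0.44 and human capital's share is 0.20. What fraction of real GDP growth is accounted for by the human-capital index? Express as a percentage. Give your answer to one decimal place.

The human-capital index accounted for 7.7% of growth.

The human-capital index contributed 0.2 × 2.8 = 0.56 pp.
Share of growth = 0.56 / 7.3 × 100 = 7.671%.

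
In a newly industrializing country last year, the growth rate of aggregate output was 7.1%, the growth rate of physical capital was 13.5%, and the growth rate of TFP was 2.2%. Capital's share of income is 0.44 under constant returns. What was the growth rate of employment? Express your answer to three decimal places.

-1.857%

Labor's share = 1 − 0.44 = 0.56.
gY = gA + 0.44×13.5 + 0.56×g.
0.56×g = 7.1 − 2.2 − 5.94 = -1.04.
g = -1.04 / 0.56 = -1.85714%.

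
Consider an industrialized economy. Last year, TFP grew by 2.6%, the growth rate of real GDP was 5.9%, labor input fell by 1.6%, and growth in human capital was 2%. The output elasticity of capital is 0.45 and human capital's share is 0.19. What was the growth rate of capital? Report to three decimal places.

7.769%

Labor's share = 1 − 0.45 − 0.19 = 0.36.
gY = gA + 0.19×2 + 0.36×(-1.6) + 0.45×g.
0.45×g = 5.9 − 2.6 + 0.196 = 3.496.
g = 3.496 / 0.45 = 7.76889%.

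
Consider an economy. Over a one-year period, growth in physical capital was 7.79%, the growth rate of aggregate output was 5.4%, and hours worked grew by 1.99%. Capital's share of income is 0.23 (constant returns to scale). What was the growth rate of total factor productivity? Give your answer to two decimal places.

Total factor productivity grew 2.08%.

Labor's share = 1 − 0.23 = 0.77.
Physical capital: 0.23 × 7.79 = 1.7917 pp.
Hours worked: 0.77 × 1.99 = 1.5323 pp.
TFP growth = 5.4 − 3.324 = 2.076%.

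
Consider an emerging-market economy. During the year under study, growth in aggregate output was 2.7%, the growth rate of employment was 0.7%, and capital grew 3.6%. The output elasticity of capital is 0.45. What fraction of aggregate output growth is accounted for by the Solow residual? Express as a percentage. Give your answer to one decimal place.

25.7%

Labor's share = 1 − 0.45 = 0.55.
Capital: 0.45 × 3.6 = 1.62 pp.
Employment: 0.55 × 0.7 = 0.385 pp.
TFP growth = 2.7 − 2.005 = 0.695%.
TFP share of growth = 0.695 / 2.7 × 100 = 25.741%.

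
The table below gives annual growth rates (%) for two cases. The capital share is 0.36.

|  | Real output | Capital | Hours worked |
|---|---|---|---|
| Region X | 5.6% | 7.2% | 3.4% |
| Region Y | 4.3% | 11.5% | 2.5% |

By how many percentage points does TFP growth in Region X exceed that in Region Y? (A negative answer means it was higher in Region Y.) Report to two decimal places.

Labor's share = 1 − 0.36 = 0.64.
Region X: TFP = 5.6 − 2.592 − 2.176 = 0.832%.
Region Y: TFP = 4.3 − 4.14 − 1.6 = -1.44%.
Difference = 0.832 − (-1.44) = 2.272 pp.

2.27 percentage points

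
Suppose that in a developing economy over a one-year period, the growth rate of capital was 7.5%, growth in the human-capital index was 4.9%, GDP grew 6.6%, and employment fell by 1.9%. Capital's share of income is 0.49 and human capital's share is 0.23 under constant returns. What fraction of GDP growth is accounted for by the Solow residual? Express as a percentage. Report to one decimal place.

Labor's share = 1 − 0.49 − 0.23 = 0.28.
Capital: 0.49 × 7.5 = 3.675 pp.
The human-capital index: 0.23 × 4.9 = 1.127 pp.
Employment: 0.28 × (-1.9) = -0.532 pp.
TFP growth = 6.6 − 4.27 = 2.33%.
TFP share of growth = 2.33 / 6.6 × 100 = 35.303%.

35.3%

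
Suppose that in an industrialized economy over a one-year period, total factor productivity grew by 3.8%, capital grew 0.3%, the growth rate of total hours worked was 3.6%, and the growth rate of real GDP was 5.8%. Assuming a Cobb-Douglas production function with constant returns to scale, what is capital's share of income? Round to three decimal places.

Capital's share of income is 0.485.

gY = gA + α·gK + (1−α)·gL, so gY − gA − gL = α(gK − gL).
5.8 − 3.8 − 3.6 = α × (0.3 − 3.6).
-1.6 = -3.3 α, so α = 0.48485.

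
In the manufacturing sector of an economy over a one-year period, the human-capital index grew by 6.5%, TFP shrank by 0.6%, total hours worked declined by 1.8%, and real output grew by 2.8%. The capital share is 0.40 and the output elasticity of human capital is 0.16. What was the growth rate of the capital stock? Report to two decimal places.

Labor's share = 1 − 0.4 − 0.16 = 0.44.
gY = gA + 0.16×6.5 + 0.44×(-1.8) + 0.4×g.
0.4×g = 2.8 + 0.6 − 0.248 = 3.152.
g = 3.152 / 0.4 = 7.88%.

The capital stock growth was 7.88%.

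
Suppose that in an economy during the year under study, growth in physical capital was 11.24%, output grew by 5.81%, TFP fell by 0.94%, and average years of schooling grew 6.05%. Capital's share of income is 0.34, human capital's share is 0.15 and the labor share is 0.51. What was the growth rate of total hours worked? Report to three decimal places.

Labor's share = 1 − 0.34 − 0.15 = 0.51.
gY = gA + 0.34×11.24 + 0.15×6.05 + 0.51×g.
0.51×g = 5.81 + 0.94 − 4.7291 = 2.0209.
g = 2.0209 / 0.51 = 3.96255%.

Total hours worked growth was 3.963%.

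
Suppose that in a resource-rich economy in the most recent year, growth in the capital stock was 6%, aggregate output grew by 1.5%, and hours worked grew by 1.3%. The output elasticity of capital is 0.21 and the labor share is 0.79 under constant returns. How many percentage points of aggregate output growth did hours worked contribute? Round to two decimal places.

Labor's share = 1 − 0.21 = 0.79.
Contribution = share × growth = 0.79 × 1.3 = 1.027 pp.

1.03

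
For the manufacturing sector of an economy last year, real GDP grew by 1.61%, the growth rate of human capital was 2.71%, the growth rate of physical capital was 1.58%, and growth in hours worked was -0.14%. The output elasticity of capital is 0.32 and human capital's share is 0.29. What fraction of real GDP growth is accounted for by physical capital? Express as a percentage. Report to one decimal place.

Physical capital contributed 0.32 × 1.58 = 0.5056 pp.
Share of growth = 0.5056 / 1.61 × 100 = 31.404%.

31.4%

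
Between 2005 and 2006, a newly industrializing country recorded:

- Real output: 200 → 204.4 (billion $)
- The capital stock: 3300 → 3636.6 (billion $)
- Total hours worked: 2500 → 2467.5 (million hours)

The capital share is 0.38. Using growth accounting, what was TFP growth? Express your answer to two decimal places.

-0.87%

Real output growth = (204.4 − 200) / 200 = 2.2%.
The capital stock growth = (3636.6 − 3300) / 3300 = 10.2%.
Total hours worked growth = (2467.5 − 2500) / 2500 = -1.3%.
Labor's share = 1 − 0.38 = 0.62.
The capital stock: 0.38 × 10.2 = 3.876 pp.
Total hours worked: 0.62 × (-1.3) = -0.806 pp.
TFP growth = 2.2 − 3.07 = -0.87%.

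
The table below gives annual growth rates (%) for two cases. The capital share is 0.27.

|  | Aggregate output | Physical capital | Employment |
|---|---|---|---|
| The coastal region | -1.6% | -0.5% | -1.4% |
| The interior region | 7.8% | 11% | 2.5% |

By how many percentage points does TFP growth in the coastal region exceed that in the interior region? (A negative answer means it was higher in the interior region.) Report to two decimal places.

-3.45 percentage points

Labor's share = 1 − 0.27 = 0.73.
The coastal region: TFP = -1.6 + 0.135 + 1.022 = -0.443%.
The interior region: TFP = 7.8 − 2.97 − 1.825 = 3.005%.
Difference = -0.443 − (3.005) = -3.448 pp.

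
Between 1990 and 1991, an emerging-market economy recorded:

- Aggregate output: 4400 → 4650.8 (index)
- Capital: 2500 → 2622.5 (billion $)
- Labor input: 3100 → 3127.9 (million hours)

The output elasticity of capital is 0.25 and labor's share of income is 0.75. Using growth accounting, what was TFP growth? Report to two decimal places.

TFP growth was 3.80%.

Aggregate output growth = (4650.8 − 4400) / 4400 = 5.7%.
Capital growth = (2622.5 − 2500) / 2500 = 4.9%.
Labor input growth = (3127.9 − 3100) / 3100 = 0.9%.
Labor's share = 1 − 0.25 = 0.75.
Capital: 0.25 × 4.9 = 1.225 pp.
Labor input: 0.75 × 0.9 = 0.675 pp.
TFP growth = 5.7 − 1.9 = 3.8%.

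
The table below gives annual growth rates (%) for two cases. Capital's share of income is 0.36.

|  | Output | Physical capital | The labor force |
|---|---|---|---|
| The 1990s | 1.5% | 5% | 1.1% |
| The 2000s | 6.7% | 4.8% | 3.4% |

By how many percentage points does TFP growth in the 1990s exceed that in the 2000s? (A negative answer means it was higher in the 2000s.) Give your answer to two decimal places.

-3.80 percentage points

Labor's share = 1 − 0.36 = 0.64.
The 1990s: TFP = 1.5 − 1.8 − 0.704 = -1.004%.
The 2000s: TFP = 6.7 − 1.728 − 2.176 = 2.796%.
Difference = -1.004 − (2.796) = -3.8 pp.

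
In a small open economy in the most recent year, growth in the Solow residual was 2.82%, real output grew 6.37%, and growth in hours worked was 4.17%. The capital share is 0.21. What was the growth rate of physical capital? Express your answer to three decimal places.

1.218%

Labor's share = 1 − 0.21 = 0.79.
gY = gA + 0.79×4.17 + 0.21×g.
0.21×g = 6.37 − 2.82 − 3.2943 = 0.2557.
g = 0.2557 / 0.21 = 1.21762%.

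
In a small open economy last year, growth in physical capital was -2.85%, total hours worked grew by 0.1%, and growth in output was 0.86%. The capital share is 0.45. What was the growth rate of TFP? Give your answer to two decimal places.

Labor's share = 1 − 0.45 = 0.55.
Physical capital: 0.45 × (-2.85) = -1.2825 pp.
Total hours worked: 0.55 × 0.1 = 0.055 pp.
TFP growth = 0.86 + 1.2275 = 2.0875%.

2.09%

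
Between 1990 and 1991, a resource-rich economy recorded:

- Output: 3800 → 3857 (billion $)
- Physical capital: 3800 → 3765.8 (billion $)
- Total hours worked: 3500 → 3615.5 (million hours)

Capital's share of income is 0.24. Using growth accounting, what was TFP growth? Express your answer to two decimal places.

Output growth = (3857 − 3800) / 3800 = 1.5%.
Physical capital growth = (3765.8 − 3800) / 3800 = -0.9%.
Total hours worked growth = (3615.5 − 3500) / 3500 = 3.3%.
Labor's share = 1 − 0.24 = 0.76.
Physical capital: 0.24 × (-0.9) = -0.216 pp.
Total hours worked: 0.76 × 3.3 = 2.508 pp.
TFP growth = 1.5 − 2.292 = -0.792%.

-0.79%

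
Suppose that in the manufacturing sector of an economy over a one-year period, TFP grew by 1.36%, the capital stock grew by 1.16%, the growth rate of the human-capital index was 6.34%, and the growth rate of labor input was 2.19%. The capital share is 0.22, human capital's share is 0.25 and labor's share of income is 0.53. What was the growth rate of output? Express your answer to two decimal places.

Labor's share = 1 − 0.22 − 0.25 = 0.53.
The capital stock: 0.22 × 1.16 = 0.2552 pp.
The human-capital index: 0.25 × 6.34 = 1.585 pp.
Labor input: 0.53 × 2.19 = 1.1607 pp.
Output growth = 1.36 + 3.0009 = 4.3609%.

4.36%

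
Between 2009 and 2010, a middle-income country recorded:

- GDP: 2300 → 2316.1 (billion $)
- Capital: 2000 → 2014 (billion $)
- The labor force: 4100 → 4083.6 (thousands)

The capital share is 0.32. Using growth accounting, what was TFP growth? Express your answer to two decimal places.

GDP growth = (2316.1 − 2300) / 2300 = 0.7%.
Capital growth = (2014 − 2000) / 2000 = 0.7%.
The labor force growth = (4083.6 − 4100) / 4100 = -0.4%.
Labor's share = 1 − 0.32 = 0.68.
Capital: 0.32 × 0.7 = 0.224 pp.
The labor force: 0.68 × (-0.4) = -0.272 pp.
TFP growth = 0.7 + 0.048 = 0.748%.

0.75%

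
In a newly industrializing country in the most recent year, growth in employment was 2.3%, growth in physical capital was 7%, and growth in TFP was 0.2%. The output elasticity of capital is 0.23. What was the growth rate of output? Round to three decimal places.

Labor's share = 1 − 0.23 = 0.77.
Physical capital: 0.23 × 7 = 1.61 pp.
Employment: 0.77 × 2.3 = 1.771 pp.
Output growth = 0.2 + 3.381 = 3.581%.

3.581%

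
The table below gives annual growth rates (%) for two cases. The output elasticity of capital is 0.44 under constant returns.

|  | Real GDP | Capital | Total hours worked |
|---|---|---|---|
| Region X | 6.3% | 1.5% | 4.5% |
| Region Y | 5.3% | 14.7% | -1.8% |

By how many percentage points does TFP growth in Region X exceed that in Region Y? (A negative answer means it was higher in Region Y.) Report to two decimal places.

Labor's share = 1 − 0.44 = 0.56.
Region X: TFP = 6.3 − 0.66 − 2.52 = 3.12%.
Region Y: TFP = 5.3 − 6.468 + 1.008 = -0.16%.
Difference = 3.12 − (-0.16) = 3.28 pp.

3.28 percentage points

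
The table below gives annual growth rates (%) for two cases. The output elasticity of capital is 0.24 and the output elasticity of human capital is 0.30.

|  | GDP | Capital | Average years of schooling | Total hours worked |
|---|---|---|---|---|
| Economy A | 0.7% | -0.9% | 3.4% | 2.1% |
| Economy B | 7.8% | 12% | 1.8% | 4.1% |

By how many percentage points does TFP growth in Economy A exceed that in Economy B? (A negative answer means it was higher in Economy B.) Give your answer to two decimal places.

Labor's share = 1 − 0.24 − 0.3 = 0.46.
Economy A: TFP = 0.7 + 0.216 − 1.02 − 0.966 = -1.07%.
Economy B: TFP = 7.8 − 2.88 − 0.54 − 1.886 = 2.494%.
Difference = -1.07 − (2.494) = -3.564 pp.

-3.56 percentage points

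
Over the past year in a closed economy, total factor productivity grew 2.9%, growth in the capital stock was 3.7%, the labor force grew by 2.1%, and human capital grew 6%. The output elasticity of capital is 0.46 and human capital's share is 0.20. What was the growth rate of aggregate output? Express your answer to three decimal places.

Labor's share = 1 − 0.46 − 0.2 = 0.34.
The capital stock: 0.46 × 3.7 = 1.702 pp.
Human capital: 0.2 × 6 = 1.2 pp.
The labor force: 0.34 × 2.1 = 0.714 pp.
Output growth = 2.9 + 3.616 = 6.516%.

6.516%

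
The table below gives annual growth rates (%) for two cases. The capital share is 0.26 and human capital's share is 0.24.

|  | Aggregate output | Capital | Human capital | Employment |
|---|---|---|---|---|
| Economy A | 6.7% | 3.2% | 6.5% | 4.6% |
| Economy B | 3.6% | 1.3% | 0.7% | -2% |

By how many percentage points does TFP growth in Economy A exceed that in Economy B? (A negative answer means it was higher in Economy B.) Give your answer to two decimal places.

-2.09 percentage points

Labor's share = 1 − 0.26 − 0.24 = 0.5.
Economy A: TFP = 6.7 − 0.832 − 1.56 − 2.3 = 2.008%.
Economy B: TFP = 3.6 − 0.338 − 0.168 + 1 = 4.094%.
Difference = 2.008 − (4.094) = -2.086 pp.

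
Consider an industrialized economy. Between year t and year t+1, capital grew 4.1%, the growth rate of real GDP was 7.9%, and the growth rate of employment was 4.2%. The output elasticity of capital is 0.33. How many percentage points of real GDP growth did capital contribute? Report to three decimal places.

Contribution = share × growth = 0.33 × 4.1 = 1.353 pp.

1.353 percentage points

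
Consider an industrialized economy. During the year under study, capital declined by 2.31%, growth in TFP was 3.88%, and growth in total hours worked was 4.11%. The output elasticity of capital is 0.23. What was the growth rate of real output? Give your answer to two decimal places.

Labor's share = 1 − 0.23 = 0.77.
Capital: 0.23 × (-2.31) = -0.5313 pp.
Total hours worked: 0.77 × 4.11 = 3.1647 pp.
Output growth = 3.88 + 2.6334 = 6.5134%.

6.51%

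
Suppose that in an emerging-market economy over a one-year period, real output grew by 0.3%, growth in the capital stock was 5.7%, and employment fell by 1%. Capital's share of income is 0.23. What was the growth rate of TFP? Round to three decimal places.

Labor's share = 1 − 0.23 = 0.77.
The capital stock: 0.23 × 5.7 = 1.311 pp.
Employment: 0.77 × (-1) = -0.77 pp.
TFP growth = 0.3 − 0.541 = -0.241%.

-0.241%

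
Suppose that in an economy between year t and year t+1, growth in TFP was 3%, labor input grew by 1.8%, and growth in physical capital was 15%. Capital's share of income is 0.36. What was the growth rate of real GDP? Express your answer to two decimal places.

Labor's share = 1 − 0.36 = 0.64.
Physical capital: 0.36 × 15 = 5.4 pp.
Labor input: 0.64 × 1.8 = 1.152 pp.
Output growth = 3 + 6.552 = 9.552%.

Real GDP grew 9.55%.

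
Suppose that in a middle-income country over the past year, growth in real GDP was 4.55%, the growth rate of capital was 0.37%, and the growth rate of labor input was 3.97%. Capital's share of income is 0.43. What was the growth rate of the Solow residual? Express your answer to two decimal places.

Labor's share = 1 − 0.43 = 0.57.
Capital: 0.43 × 0.37 = 0.1591 pp.
Labor input: 0.57 × 3.97 = 2.2629 pp.
TFP growth = 4.55 − 2.422 = 2.128%.

The Solow residual growth was 2.13%.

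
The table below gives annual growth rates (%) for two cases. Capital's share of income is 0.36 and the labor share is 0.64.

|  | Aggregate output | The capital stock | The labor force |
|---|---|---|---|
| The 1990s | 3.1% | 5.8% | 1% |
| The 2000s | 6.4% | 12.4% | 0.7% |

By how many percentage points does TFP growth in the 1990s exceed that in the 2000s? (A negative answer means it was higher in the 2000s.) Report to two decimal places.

Labor's share = 1 − 0.36 = 0.64.
The 1990s: TFP = 3.1 − 2.088 − 0.64 = 0.372%.
The 2000s: TFP = 6.4 − 4.464 − 0.448 = 1.488%.
Difference = 0.372 − (1.488) = -1.116 pp.

-1.12 percentage points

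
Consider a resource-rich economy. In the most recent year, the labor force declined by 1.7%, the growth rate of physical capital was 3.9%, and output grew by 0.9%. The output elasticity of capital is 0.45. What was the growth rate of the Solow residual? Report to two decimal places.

0.08%

Labor's share = 1 − 0.45 = 0.55.
Physical capital: 0.45 × 3.9 = 1.755 pp.
The labor force: 0.55 × (-1.7) = -0.935 pp.
TFP growth = 0.9 − 0.82 = 0.08%.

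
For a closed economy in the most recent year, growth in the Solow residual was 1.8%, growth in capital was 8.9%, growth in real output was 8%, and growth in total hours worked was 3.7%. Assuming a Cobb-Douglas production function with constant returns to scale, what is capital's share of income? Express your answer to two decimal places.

gY = gA + α·gK + (1−α)·gL, so gY − gA − gL = α(gK − gL).
8 − 1.8 − 3.7 = α × (8.9 − 3.7).
2.5 = 5.2 α, so α = 0.4808.

α = 0.48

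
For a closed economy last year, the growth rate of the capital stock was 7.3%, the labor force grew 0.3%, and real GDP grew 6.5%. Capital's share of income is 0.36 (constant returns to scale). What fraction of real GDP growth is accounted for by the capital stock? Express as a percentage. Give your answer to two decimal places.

40.43%

The capital stock contributed 0.36 × 7.3 = 2.628 pp.
Share of growth = 2.628 / 6.5 × 100 = 40.4308%.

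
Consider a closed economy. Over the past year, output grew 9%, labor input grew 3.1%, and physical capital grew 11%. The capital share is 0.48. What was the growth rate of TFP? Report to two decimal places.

Labor's share = 1 − 0.48 = 0.52.
Physical capital: 0.48 × 11 = 5.28 pp.
Labor input: 0.52 × 3.1 = 1.612 pp.
TFP growth = 9 − 6.892 = 2.108%.

TFP growth was 2.11%.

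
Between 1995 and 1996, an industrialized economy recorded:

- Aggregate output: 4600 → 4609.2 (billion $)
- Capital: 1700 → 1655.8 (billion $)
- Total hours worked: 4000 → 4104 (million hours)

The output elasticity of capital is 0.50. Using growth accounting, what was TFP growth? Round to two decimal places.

0.20%

Aggregate output growth = (4609.2 − 4600) / 4600 = 0.2%.
Capital growth = (1655.8 − 1700) / 1700 = -2.6%.
Total hours worked growth = (4104 − 4000) / 4000 = 2.6%.
Labor's share = 1 − 0.5 = 0.5.
Capital: 0.5 × (-2.6) = -1.3 pp.
Total hours worked: 0.5 × 2.6 = 1.3 pp.
TFP growth = 0.2 − 0 = 0.2%.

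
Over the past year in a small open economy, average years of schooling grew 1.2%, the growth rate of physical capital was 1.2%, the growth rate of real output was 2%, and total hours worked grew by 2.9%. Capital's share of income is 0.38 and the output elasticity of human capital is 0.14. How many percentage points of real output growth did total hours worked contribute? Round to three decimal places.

1.392

Labor's share = 1 − 0.38 − 0.14 = 0.48.
Contribution = share × growth = 0.48 × 2.9 = 1.392 pp.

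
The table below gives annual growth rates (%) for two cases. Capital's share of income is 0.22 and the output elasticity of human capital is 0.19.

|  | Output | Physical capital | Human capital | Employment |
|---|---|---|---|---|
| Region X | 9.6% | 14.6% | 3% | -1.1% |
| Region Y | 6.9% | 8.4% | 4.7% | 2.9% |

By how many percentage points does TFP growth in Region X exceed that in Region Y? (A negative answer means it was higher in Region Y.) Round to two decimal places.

Labor's share = 1 − 0.22 − 0.19 = 0.59.
Region X: TFP = 9.6 − 3.212 − 0.57 + 0.649 = 6.467%.
Region Y: TFP = 6.9 − 1.848 − 0.893 − 1.711 = 2.448%.
Difference = 6.467 − (2.448) = 4.019 pp.

4.02 percentage points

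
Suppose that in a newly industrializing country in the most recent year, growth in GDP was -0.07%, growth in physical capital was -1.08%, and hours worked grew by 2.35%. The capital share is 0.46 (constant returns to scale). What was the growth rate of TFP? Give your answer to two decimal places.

-0.84%

Labor's share = 1 − 0.46 = 0.54.
Physical capital: 0.46 × (-1.08) = -0.4968 pp.
Hours worked: 0.54 × 2.35 = 1.269 pp.
TFP growth = -0.07 − 0.7722 = -0.8422%.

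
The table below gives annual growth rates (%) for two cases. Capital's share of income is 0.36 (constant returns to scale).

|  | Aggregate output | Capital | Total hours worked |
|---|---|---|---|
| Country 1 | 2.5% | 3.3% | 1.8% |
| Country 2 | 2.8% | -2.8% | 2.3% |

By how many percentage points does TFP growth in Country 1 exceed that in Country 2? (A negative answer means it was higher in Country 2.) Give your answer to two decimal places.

Labor's share = 1 − 0.36 = 0.64.
Country 1: TFP = 2.5 − 1.188 − 1.152 = 0.16%.
Country 2: TFP = 2.8 + 1.008 − 1.472 = 2.336%.
Difference = 0.16 − (2.336) = -2.176 pp.

-2.18 percentage points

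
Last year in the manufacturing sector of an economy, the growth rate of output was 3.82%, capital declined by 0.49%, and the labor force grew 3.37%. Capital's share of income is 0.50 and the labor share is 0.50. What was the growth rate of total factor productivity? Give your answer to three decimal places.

Labor's share = 1 − 0.5 = 0.5.
Capital: 0.5 × (-0.49) = -0.245 pp.
The labor force: 0.5 × 3.37 = 1.685 pp.
TFP growth = 3.82 − 1.44 = 2.38%.

Total factor productivity growth was 2.380%.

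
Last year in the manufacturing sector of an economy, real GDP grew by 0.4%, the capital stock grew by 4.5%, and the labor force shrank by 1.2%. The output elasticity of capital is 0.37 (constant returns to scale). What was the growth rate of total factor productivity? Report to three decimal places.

-0.509%

Labor's share = 1 − 0.37 = 0.63.
The capital stock: 0.37 × 4.5 = 1.665 pp.
The labor force: 0.63 × (-1.2) = -0.756 pp.
TFP growth = 0.4 − 0.909 = -0.509%.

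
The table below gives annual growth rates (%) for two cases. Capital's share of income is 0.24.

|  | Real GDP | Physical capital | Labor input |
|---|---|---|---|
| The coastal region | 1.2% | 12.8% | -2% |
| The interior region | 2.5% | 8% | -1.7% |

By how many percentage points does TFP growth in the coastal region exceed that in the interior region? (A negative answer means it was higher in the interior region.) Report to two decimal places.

-2.22 percentage points

Labor's share = 1 − 0.24 = 0.76.
The coastal region: TFP = 1.2 − 3.072 + 1.52 = -0.352%.
The interior region: TFP = 2.5 − 1.92 + 1.292 = 1.872%.
Difference = -0.352 − (1.872) = -2.224 pp.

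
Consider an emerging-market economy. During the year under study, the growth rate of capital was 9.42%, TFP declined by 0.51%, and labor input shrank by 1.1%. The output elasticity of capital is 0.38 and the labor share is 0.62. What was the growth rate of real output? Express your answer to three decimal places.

2.388%

Labor's share = 1 − 0.38 = 0.62.
Capital: 0.38 × 9.42 = 3.5796 pp.
Labor input: 0.62 × (-1.1) = -0.682 pp.
Output growth = -0.51 + 2.8976 = 2.3876%.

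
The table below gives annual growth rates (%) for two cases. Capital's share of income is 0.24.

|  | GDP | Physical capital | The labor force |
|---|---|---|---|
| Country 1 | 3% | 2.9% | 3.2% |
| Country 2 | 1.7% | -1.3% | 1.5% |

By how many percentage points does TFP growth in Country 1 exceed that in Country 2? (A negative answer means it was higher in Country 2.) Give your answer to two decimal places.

-1.00 percentage points

Labor's share = 1 − 0.24 = 0.76.
Country 1: TFP = 3 − 0.696 − 2.432 = -0.128%.
Country 2: TFP = 1.7 + 0.312 − 1.14 = 0.872%.
Difference = -0.128 − (0.872) = -1 pp.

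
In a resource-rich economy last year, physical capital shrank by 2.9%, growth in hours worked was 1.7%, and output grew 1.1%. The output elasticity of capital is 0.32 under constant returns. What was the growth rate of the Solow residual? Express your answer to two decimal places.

Labor's share = 1 − 0.32 = 0.68.
Physical capital: 0.32 × (-2.9) = -0.928 pp.
Hours worked: 0.68 × 1.7 = 1.156 pp.
TFP growth = 1.1 − 0.228 = 0.872%.

0.87%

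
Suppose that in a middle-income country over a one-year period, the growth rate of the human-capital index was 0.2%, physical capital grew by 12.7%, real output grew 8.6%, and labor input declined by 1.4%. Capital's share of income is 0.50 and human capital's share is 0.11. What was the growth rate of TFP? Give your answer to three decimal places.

TFP grew 2.774%.

Labor's share = 1 − 0.5 − 0.11 = 0.39.
Physical capital: 0.5 × 12.7 = 6.35 pp.
The human-capital index: 0.11 × 0.2 = 0.022 pp.
Labor input: 0.39 × (-1.4) = -0.546 pp.
TFP growth = 8.6 − 5.826 = 2.774%.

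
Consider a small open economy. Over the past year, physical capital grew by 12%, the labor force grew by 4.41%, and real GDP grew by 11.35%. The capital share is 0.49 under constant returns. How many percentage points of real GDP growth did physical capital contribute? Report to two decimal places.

5.88

Contribution = share × growth = 0.49 × 12 = 5.88 pp.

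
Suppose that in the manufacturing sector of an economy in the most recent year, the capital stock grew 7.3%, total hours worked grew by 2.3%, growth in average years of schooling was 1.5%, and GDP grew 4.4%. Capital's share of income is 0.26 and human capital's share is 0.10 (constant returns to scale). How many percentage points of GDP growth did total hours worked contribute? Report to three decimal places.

Labor's share = 1 − 0.26 − 0.1 = 0.64.
Contribution = share × growth = 0.64 × 2.3 = 1.472 pp.

1.472 percentage points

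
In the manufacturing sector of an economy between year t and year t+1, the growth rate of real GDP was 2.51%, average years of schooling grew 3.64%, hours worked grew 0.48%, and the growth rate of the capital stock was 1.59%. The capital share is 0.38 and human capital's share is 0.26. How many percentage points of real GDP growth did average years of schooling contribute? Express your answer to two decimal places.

0.95 pp

Contribution = share × growth = 0.26 × 3.64 = 0.9464 pp.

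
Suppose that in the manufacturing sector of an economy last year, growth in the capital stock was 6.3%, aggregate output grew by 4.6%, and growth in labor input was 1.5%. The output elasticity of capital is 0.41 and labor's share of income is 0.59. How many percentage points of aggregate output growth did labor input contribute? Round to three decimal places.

0.885 percentage points

Labor's share = 1 − 0.41 = 0.59.
Contribution = share × growth = 0.59 × 1.5 = 0.885 pp.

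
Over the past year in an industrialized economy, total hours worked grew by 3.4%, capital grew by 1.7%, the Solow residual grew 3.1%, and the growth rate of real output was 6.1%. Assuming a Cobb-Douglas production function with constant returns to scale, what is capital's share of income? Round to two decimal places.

gY = gA + α·gK + (1−α)·gL, so gY − gA − gL = α(gK − gL).
6.1 − 3.1 − 3.4 = α × (1.7 − 3.4).
-0.4 = -1.7 α, so α = 0.2353.

α = 0.24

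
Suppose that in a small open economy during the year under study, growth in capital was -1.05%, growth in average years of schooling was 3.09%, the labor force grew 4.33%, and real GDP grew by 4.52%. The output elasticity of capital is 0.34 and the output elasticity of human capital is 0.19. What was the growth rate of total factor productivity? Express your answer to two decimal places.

Total factor productivity growth was 2.25%.

Labor's share = 1 − 0.34 − 0.19 = 0.47.
Capital: 0.34 × (-1.05) = -0.357 pp.
Average years of schooling: 0.19 × 3.09 = 0.5871 pp.
The labor force: 0.47 × 4.33 = 2.0351 pp.
TFP growth = 4.52 − 2.2652 = 2.2548%.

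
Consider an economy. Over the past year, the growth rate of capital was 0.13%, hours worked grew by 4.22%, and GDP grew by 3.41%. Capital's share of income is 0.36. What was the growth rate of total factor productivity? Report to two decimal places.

0.66%

Labor's share = 1 − 0.36 = 0.64.
Capital: 0.36 × 0.13 = 0.0468 pp.
Hours worked: 0.64 × 4.22 = 2.7008 pp.
TFP growth = 3.41 − 2.7476 = 0.6624%.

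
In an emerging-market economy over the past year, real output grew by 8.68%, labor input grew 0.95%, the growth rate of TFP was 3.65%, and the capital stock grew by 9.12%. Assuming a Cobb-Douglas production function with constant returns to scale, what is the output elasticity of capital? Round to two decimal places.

gY = gA + α·gK + (1−α)·gL, so gY − gA − gL = α(gK − gL).
8.68 − 3.65 − 0.95 = α × (9.12 − 0.95).
4.08 = 8.17 α, so α = 0.4994.

α = 0.50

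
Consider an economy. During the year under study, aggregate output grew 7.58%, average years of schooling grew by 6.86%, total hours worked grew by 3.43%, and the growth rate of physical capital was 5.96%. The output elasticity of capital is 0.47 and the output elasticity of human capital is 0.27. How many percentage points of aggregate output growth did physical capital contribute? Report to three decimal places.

Contribution = share × growth = 0.47 × 5.96 = 2.8012 pp.

2.801 percentage points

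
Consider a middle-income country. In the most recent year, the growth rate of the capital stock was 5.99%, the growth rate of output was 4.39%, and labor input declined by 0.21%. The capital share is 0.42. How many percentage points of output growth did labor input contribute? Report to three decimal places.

-0.122 pp

Labor's share = 1 − 0.42 = 0.58.
Contribution = share × growth = 0.58 × (-0.21) = -0.1218 pp.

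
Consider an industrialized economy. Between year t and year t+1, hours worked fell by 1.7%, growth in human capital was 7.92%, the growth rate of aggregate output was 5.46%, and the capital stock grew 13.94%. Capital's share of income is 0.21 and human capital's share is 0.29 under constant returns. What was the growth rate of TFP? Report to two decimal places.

1.09%

Labor's share = 1 − 0.21 − 0.29 = 0.5.
The capital stock: 0.21 × 13.94 = 2.9274 pp.
Human capital: 0.29 × 7.92 = 2.2968 pp.
Hours worked: 0.5 × (-1.7) = -0.85 pp.
TFP growth = 5.46 − 4.3742 = 1.0858%.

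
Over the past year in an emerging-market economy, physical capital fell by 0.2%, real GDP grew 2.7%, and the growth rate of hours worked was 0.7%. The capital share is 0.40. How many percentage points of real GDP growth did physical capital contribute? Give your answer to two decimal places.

-0.08

Contribution = share × growth = 0.4 × (-0.2) = -0.08 pp.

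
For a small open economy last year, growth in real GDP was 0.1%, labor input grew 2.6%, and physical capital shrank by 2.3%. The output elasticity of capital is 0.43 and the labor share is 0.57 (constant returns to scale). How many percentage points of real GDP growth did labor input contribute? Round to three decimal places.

Labor's share = 1 − 0.43 = 0.57.
Contribution = share × growth = 0.57 × 2.6 = 1.482 pp.

1.482 percentage points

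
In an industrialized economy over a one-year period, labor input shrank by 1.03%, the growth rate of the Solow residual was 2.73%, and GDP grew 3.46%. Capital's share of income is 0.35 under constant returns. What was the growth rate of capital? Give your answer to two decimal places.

4.00%

Labor's share = 1 − 0.35 = 0.65.
gY = gA + 0.65×(-1.03) + 0.35×g.
0.35×g = 3.46 − 2.73 + 0.6695 = 1.3995.
g = 1.3995 / 0.35 = 3.9986%.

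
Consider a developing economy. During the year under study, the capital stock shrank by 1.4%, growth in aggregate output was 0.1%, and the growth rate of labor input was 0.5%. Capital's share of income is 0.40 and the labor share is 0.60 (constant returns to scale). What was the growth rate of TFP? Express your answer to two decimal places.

Labor's share = 1 − 0.4 = 0.6.
The capital stock: 0.4 × (-1.4) = -0.56 pp.
Labor input: 0.6 × 0.5 = 0.3 pp.
TFP growth = 0.1 + 0.26 = 0.36%.

0.36%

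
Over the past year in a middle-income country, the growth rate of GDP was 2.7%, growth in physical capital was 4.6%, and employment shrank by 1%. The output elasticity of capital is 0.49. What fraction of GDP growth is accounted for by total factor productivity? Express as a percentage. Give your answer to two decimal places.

Labor's share = 1 − 0.49 = 0.51.
Physical capital: 0.49 × 4.6 = 2.254 pp.
Employment: 0.51 × (-1) = -0.51 pp.
TFP growth = 2.7 − 1.744 = 0.956%.
TFP share of growth = 0.956 / 2.7 × 100 = 35.4074%.

35.41%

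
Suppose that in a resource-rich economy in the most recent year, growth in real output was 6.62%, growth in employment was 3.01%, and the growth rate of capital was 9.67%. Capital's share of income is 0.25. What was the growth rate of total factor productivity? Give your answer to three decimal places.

1.945%

Labor's share = 1 − 0.25 = 0.75.
Capital: 0.25 × 9.67 = 2.4175 pp.
Employment: 0.75 × 3.01 = 2.2575 pp.
TFP growth = 6.62 − 4.675 = 1.945%.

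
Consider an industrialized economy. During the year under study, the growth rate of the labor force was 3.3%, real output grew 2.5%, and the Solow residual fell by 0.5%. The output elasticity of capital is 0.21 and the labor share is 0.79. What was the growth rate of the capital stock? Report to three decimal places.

1.871%

Labor's share = 1 − 0.21 = 0.79.
gY = gA + 0.79×3.3 + 0.21×g.
0.21×g = 2.5 + 0.5 − 2.607 = 0.393.
g = 0.393 / 0.21 = 1.87143%.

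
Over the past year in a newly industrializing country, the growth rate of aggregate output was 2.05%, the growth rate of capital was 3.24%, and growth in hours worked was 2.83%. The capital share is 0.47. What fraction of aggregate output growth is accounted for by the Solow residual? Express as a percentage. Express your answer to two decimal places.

Labor's share = 1 − 0.47 = 0.53.
Capital: 0.47 × 3.24 = 1.5228 pp.
Hours worked: 0.53 × 2.83 = 1.4999 pp.
TFP growth = 2.05 − 3.0227 = -0.9727%.
TFP share of growth = -0.9727 / 2.05 × 100 = -47.4488%.

The Solow residual accounted for -47.45% of growth.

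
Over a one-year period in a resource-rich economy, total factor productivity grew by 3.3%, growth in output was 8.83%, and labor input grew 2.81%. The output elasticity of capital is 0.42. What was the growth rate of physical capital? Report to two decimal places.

Physical capital growth was 9.29%.

Labor's share = 1 − 0.42 = 0.58.
gY = gA + 0.58×2.81 + 0.42×g.
0.42×g = 8.83 − 3.3 − 1.6298 = 3.9002.
g = 3.9002 / 0.42 = 9.2862%.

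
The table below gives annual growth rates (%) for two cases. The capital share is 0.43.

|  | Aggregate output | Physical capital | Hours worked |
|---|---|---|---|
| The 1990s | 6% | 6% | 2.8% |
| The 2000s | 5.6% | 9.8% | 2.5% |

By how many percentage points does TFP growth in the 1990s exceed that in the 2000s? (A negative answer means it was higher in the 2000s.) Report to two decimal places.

Labor's share = 1 − 0.43 = 0.57.
The 1990s: TFP = 6 − 2.58 − 1.596 = 1.824%.
The 2000s: TFP = 5.6 − 4.214 − 1.425 = -0.039%.
Difference = 1.824 − (-0.039) = 1.863 pp.

1.86 percentage points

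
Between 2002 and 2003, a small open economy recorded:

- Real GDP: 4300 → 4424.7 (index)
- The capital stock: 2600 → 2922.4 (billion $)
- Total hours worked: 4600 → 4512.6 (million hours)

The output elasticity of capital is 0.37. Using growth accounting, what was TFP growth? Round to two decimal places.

-0.49%

Real GDP growth = (4424.7 − 4300) / 4300 = 2.9%.
The capital stock growth = (2922.4 − 2600) / 2600 = 12.4%.
Total hours worked growth = (4512.6 − 4600) / 4600 = -1.9%.
Labor's share = 1 − 0.37 = 0.63.
The capital stock: 0.37 × 12.4 = 4.588 pp.
Total hours worked: 0.63 × (-1.9) = -1.197 pp.
TFP growth = 2.9 − 3.391 = -0.491%.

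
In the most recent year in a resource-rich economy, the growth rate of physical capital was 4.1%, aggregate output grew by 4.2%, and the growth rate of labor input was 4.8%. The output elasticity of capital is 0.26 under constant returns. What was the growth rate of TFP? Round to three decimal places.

-0.418%

Labor's share = 1 − 0.26 = 0.74.
Physical capital: 0.26 × 4.1 = 1.066 pp.
Labor input: 0.74 × 4.8 = 3.552 pp.
TFP growth = 4.2 − 4.618 = -0.418%.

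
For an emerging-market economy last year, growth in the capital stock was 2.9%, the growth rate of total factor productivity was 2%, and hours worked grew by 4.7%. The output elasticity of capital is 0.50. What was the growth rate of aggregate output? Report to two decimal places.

5.80%

Labor's share = 1 − 0.5 = 0.5.
The capital stock: 0.5 × 2.9 = 1.45 pp.
Hours worked: 0.5 × 4.7 = 2.35 pp.
Output growth = 2 + 3.8 = 5.8%.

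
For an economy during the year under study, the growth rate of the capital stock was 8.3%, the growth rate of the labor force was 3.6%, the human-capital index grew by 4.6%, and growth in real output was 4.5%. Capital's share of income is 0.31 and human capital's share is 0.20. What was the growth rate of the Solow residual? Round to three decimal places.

-0.757%

Labor's share = 1 − 0.31 − 0.2 = 0.49.
The capital stock: 0.31 × 8.3 = 2.573 pp.
The human-capital index: 0.2 × 4.6 = 0.92 pp.
The labor force: 0.49 × 3.6 = 1.764 pp.
TFP growth = 4.5 − 5.257 = -0.757%.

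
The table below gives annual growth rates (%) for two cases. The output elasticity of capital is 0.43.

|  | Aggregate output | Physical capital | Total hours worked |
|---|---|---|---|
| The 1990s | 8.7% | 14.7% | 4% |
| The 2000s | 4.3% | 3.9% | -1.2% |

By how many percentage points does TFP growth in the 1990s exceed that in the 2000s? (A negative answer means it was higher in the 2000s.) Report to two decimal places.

-3.21 percentage points

Labor's share = 1 − 0.43 = 0.57.
The 1990s: TFP = 8.7 − 6.321 − 2.28 = 0.099%.
The 2000s: TFP = 4.3 − 1.677 + 0.684 = 3.307%.
Difference = 0.099 − (3.307) = -3.208 pp.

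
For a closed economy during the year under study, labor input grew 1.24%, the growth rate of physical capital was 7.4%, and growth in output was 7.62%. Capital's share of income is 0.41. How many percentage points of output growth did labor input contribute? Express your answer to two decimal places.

Labor's share = 1 − 0.41 = 0.59.
Contribution = share × growth = 0.59 × 1.24 = 0.7316 pp.

0.73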